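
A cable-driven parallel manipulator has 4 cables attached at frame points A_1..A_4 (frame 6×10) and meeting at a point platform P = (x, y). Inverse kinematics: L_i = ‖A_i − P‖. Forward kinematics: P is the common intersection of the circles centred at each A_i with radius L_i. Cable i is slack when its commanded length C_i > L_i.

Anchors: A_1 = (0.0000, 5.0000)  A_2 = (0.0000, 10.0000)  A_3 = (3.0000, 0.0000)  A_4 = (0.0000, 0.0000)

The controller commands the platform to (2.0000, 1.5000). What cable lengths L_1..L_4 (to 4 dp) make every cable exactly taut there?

(4.0311, 8.7321, 1.8028, 2.5000)

L_1: Δ = A_1−P = (-2.0000, 3.5000) → ‖Δ‖ = √16.2500 = 4.0311
L_2: Δ = A_2−P = (-2.0000, 8.5000) → ‖Δ‖ = √76.2500 = 8.7321
L_3: Δ = A_3−P = (1.0000, -1.5000) → ‖Δ‖ = √3.2500 = 1.8028
L_4: Δ = A_4−P = (-2.0000, -1.5000) → ‖Δ‖ = √6.2500 = 2.5000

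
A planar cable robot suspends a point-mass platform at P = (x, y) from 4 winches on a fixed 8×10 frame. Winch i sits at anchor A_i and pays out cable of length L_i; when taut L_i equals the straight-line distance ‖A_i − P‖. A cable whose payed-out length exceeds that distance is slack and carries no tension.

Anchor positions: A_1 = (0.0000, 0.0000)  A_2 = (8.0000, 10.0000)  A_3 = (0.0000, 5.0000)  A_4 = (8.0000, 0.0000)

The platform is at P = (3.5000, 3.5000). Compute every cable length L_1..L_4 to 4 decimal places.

cable 1: Δx=-3.5000, Δy=-3.5000; L_1 = √(Δx²+Δy²) = 4.9497
cable 2: Δx=4.5000, Δy=6.5000; L_2 = √(Δx²+Δy²) = 7.9057
cable 3: Δx=-3.5000, Δy=1.5000; L_3 = √(Δx²+Δy²) = 3.8079
cable 4: Δx=4.5000, Δy=-3.5000; L_4 = √(Δx²+Δy²) = 5.7009

(4.9497, 7.9057, 3.8079, 5.7009)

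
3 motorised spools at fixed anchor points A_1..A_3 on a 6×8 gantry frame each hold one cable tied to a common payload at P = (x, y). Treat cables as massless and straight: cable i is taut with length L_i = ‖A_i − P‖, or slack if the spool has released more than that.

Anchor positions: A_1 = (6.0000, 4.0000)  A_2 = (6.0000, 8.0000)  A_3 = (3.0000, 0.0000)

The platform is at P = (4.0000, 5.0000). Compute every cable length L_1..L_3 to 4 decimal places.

(2.2361, 3.6056, 5.0990)

L_1 = √((6.0000−4.0000)² + (4.0000−5.0000)²) = 2.2361
L_2 = √((6.0000−4.0000)² + (8.0000−5.0000)²) = 3.6056
L_3 = √((3.0000−4.0000)² + (0.0000−5.0000)²) = 5.0990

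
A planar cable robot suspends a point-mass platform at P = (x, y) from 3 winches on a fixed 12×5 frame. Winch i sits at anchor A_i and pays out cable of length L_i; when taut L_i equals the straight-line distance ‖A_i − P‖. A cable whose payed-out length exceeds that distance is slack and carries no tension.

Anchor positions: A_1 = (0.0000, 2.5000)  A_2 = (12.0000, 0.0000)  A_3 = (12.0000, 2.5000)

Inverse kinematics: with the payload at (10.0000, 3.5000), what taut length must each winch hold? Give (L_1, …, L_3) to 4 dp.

(10.0499, 4.0311, 2.2361)

cable 1: Δx=-10.0000, Δy=-1.0000; L_1 = √(Δx²+Δy²) = 10.0499
cable 2: Δx=2.0000, Δy=-3.5000; L_2 = √(Δx²+Δy²) = 4.0311
cable 3: Δx=2.0000, Δy=-1.0000; L_3 = √(Δx²+Δy²) = 2.2361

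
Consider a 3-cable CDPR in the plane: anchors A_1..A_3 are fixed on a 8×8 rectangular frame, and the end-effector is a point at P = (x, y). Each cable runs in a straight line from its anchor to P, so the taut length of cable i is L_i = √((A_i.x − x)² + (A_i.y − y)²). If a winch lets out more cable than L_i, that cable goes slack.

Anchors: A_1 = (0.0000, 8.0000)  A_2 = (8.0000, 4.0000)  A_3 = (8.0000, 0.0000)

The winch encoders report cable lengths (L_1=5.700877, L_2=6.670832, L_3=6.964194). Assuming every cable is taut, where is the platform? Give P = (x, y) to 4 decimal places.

circle eqns → linear via eq_j − eq_1; set q_j = A_j·A_j − L_j²
q_1 = 0.0000+64.0000−32.5000 = 31.5000
-16.0000·x + 8.0000·y = q_1−q_2 = -4.0000
-16.0000·x + 16.0000·y = q_1−q_3 = 16.0000
solve first two rows → x=1.5000, y=2.5000

(1.5000, 2.5000)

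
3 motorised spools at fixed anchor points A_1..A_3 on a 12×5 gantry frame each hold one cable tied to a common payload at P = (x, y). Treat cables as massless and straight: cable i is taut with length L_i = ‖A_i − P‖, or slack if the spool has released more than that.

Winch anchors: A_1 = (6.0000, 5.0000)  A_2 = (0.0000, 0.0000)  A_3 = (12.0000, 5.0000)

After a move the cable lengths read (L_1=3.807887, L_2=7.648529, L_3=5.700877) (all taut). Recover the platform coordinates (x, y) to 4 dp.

(7.5000, 1.5000)

each cable: (A_i−P)·(A_i−P) = L_i²; let q_i = ‖A_i‖²−L_i²
q_1 = 36.0000+25.0000−14.5000 = 46.5000
row 1: 12.0000x + 10.0000y = 105.0000  (q_2=-58.5000)
row 2: -12.0000x + 0.0000y = -90.0000  (q_3=136.5000)
Cramer on rows 1–2 → x = 7.5000, y = 1.5000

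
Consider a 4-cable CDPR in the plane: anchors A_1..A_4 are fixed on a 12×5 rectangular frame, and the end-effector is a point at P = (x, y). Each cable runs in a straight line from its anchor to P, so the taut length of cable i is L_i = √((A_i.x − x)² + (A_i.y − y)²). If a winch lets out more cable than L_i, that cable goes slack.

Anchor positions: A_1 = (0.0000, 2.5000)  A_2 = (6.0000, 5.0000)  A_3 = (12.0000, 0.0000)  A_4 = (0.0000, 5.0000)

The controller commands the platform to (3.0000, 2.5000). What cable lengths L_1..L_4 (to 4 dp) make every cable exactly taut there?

(3.0000, 3.9051, 9.3408, 3.9051)

cable 1: Δx=-3.0000, Δy=0.0000; L_1 = √(Δx²+Δy²) = 3.0000
cable 2: Δx=3.0000, Δy=2.5000; L_2 = √(Δx²+Δy²) = 3.9051
cable 3: Δx=9.0000, Δy=-2.5000; L_3 = √(Δx²+Δy²) = 9.3408
cable 4: Δx=-3.0000, Δy=2.5000; L_4 = √(Δx²+Δy²) = 3.9051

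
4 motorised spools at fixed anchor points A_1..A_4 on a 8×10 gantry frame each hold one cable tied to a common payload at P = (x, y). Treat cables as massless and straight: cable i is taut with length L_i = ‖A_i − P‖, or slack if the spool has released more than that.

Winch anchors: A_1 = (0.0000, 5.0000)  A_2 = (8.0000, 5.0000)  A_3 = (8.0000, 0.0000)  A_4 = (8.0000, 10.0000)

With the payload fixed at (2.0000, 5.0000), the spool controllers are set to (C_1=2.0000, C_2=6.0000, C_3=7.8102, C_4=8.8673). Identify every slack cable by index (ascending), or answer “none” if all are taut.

4

cable 1: L_1 = ‖A_1−P‖ = 2.0000;  C_1 = 2.0000 → taut
cable 2: L_2 = ‖A_2−P‖ = 6.0000;  C_2 = 6.0000 → taut
cable 3: L_3 = ‖A_3−P‖ = 7.8102;  C_3 = 7.8102 → taut
cable 4: L_4 = ‖A_4−P‖ = 7.8102;  C_4 = 8.8673 → slack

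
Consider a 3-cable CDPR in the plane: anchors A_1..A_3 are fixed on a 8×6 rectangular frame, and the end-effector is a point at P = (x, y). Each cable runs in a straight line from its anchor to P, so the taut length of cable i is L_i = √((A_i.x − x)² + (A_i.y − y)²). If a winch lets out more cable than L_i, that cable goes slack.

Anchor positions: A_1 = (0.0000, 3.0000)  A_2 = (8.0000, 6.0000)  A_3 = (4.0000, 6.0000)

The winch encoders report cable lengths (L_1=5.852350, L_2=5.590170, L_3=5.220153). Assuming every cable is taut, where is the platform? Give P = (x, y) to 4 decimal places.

circle eqns → linear via eq_j − eq_1; set c_j = A_j·A_j − L_j²
c_1 = 0.0000+9.0000−34.2500 = -25.2500
-16.0000·x − 6.0000·y = c_1−c_2 = -94.0000
-8.0000·x − 6.0000·y = c_1−c_3 = -50.0000
solve first two rows → x=5.5000, y=1.0000

(5.5000, 1.0000)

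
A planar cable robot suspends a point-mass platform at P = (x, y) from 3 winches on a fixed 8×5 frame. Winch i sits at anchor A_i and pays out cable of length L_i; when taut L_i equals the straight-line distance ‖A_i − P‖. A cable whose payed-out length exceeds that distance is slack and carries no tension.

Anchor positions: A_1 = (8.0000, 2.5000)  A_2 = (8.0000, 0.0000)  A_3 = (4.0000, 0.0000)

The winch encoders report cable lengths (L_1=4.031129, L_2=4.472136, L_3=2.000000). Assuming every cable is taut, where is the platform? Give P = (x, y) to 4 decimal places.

(4.0000, 2.0000)

expand ‖A_i−P‖²=L_i² and subtract eq 1 (q_i ≔ ‖A_i‖²−L_i²)
q_1 = 64.0000+6.2500−16.2500 = 54.0000
eq1−eq2 → [0.0000  5.0000]·P = 10.0000
eq1−eq3 → [8.0000  5.0000]·P = 42.0000
2×2 solve → P = (4.0000, 2.0000)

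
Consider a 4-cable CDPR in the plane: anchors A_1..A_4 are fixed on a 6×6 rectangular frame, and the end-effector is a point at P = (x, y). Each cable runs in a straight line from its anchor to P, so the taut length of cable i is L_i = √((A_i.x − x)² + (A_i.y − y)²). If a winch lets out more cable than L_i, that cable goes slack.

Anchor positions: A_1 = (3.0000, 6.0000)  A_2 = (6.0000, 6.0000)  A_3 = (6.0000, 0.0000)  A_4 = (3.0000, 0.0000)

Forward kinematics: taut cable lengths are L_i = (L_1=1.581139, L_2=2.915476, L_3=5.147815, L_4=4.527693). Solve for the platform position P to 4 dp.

(3.5000, 4.5000)

each cable: (A_i−P)·(A_i−P) = L_i²; let c_i = ‖A_i‖²−L_i²
c_1 = 9.0000+36.0000−2.5000 = 42.5000
row 1: -6.0000x + 0.0000y = -21.0000  (c_2=63.5000)
row 2: -6.0000x + 12.0000y = 33.0000  (c_3=9.5000)
row 3: 0.0000x + 12.0000y = 54.0000  (c_4=-11.5000)
Cramer on rows 1–2 → x = 3.5000, y = 4.5000
check cable 4: ‖A_4−P‖² = 20.5000 ≈ L_4² = 20.5000 ✓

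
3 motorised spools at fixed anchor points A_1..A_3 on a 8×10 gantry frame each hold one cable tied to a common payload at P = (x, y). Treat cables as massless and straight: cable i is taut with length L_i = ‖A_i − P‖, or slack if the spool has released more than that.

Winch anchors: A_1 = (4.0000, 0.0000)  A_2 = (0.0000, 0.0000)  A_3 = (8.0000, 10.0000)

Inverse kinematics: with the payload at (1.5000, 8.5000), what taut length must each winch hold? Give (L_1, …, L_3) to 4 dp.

(8.8600, 8.6313, 6.6708)

L_1 = √((4.0000−1.5000)² + (0.0000−8.5000)²) = 8.8600
L_2 = √((0.0000−1.5000)² + (0.0000−8.5000)²) = 8.6313
L_3 = √((8.0000−1.5000)² + (10.0000−8.5000)²) = 6.6708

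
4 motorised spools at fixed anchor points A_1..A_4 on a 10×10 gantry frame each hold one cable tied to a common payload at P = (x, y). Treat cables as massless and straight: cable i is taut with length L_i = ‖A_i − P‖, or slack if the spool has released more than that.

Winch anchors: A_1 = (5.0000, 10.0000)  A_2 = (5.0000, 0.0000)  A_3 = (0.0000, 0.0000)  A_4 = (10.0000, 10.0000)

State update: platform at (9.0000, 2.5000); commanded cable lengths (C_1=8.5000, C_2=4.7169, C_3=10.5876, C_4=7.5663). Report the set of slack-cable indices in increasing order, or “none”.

cable 1: √((-4.0000)²+(7.5000)²)=8.5000, C_1=8.5000: taut
cable 2: √((-4.0000)²+(-2.5000)²)=4.7170, C_2=4.7169: taut
cable 3: √((-9.0000)²+(-2.5000)²)=9.3408, C_3=10.5876: slack
cable 4: √((1.0000)²+(7.5000)²)=7.5664, C_4=7.5663: taut

3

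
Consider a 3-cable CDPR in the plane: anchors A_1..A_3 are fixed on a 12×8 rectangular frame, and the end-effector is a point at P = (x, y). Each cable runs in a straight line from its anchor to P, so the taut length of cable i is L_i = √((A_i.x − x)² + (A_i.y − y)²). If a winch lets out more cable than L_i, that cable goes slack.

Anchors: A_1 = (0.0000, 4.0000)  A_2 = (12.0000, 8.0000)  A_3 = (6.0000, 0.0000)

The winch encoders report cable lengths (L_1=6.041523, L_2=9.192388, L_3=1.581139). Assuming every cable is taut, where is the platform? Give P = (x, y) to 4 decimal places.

(5.5000, 1.5000)

each cable: (A_i−P)·(A_i−P) = L_i²; let k_i = ‖A_i‖²−L_i²
k_1 = 0.0000+16.0000−36.5000 = -20.5000
row 1: -24.0000x − 8.0000y = -144.0000  (k_2=123.5000)
row 2: -12.0000x + 8.0000y = -54.0000  (k_3=33.5000)
Cramer on rows 1–2 → x = 5.5000, y = 1.5000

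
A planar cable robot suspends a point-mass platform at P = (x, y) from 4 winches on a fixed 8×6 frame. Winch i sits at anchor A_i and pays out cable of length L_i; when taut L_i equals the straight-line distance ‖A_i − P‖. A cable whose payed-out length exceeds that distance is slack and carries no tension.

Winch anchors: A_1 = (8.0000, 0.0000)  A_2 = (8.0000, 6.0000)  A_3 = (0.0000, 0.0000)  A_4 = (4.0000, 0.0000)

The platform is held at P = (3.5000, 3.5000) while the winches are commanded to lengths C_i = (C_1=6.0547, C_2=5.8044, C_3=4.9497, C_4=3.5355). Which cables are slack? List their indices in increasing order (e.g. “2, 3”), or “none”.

cable 1: √((4.5000)²+(-3.5000)²)=5.7009, C_1=6.0547: slack
cable 2: √((4.5000)²+(2.5000)²)=5.1478, C_2=5.8044: slack
cable 3: √((-3.5000)²+(-3.5000)²)=4.9497, C_3=4.9497: taut
cable 4: √((0.5000)²+(-3.5000)²)=3.5355, C_4=3.5355: taut

1, 2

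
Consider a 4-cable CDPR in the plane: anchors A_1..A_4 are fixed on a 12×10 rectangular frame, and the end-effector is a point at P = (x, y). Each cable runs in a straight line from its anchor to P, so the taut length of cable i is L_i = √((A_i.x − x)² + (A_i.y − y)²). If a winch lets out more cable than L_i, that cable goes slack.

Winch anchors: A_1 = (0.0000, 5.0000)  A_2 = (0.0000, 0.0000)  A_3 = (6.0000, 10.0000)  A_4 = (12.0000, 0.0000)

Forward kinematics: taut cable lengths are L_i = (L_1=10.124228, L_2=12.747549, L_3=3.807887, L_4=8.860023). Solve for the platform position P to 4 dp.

circle eqns → linear via eq_j − eq_1; set k_j = A_j·A_j − L_j²
k_1 = 0.0000+25.0000−102.5000 = -77.5000
0.0000·x + 10.0000·y = k_1−k_2 = 85.0000
-12.0000·x − 10.0000·y = k_1−k_3 = -199.0000
-24.0000·x + 10.0000·y = k_1−k_4 = -143.0000
solve first two rows → x=9.5000, y=8.5000
check cable 4: ‖A_4−P‖² = 78.5000 ≈ L_4² = 78.5000 ✓

(9.5000, 8.5000)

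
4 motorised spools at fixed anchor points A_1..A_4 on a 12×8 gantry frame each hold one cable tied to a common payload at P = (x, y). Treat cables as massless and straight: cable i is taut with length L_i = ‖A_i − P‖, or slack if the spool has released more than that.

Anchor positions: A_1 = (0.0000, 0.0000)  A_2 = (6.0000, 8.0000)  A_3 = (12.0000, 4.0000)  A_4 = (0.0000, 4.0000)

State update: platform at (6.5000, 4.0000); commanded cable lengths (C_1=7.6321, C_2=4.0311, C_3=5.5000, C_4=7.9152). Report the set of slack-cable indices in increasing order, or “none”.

i=1: geometric 7.6322 vs commanded 7.6321 ⇒ taut
i=2: geometric 4.0311 vs commanded 4.0311 ⇒ taut
i=3: geometric 5.5000 vs commanded 5.5000 ⇒ taut
i=4: geometric 6.5000 vs commanded 7.9152 ⇒ slack

4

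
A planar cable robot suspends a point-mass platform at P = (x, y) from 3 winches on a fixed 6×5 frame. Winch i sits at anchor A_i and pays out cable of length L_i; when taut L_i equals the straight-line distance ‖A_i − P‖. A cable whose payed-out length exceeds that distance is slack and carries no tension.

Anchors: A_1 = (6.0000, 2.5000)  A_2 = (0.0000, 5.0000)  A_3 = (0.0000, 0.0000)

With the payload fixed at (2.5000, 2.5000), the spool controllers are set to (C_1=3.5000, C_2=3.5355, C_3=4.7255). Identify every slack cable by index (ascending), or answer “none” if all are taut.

3

cable 1: √((3.5000)²+(0.0000)²)=3.5000, C_1=3.5000: taut
cable 2: √((-2.5000)²+(2.5000)²)=3.5355, C_2=3.5355: taut
cable 3: √((-2.5000)²+(-2.5000)²)=3.5355, C_3=4.7255: slack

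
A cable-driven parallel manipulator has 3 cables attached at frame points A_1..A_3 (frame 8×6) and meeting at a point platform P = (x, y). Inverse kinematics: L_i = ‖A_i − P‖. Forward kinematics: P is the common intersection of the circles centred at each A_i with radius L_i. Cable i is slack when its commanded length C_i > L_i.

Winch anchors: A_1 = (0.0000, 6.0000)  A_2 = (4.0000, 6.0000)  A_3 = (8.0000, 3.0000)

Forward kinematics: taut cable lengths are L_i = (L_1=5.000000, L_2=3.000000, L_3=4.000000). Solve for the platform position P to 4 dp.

(4.0000, 3.0000)

expand ‖A_i−P‖²=L_i² and subtract eq 1 (q_i ≔ ‖A_i‖²−L_i²)
q_1 = 0.0000+36.0000−25.0000 = 11.0000
eq1−eq2 → [-8.0000  0.0000]·P = -32.0000
eq1−eq3 → [-16.0000  6.0000]·P = -46.0000
2×2 solve → P = (4.0000, 3.0000)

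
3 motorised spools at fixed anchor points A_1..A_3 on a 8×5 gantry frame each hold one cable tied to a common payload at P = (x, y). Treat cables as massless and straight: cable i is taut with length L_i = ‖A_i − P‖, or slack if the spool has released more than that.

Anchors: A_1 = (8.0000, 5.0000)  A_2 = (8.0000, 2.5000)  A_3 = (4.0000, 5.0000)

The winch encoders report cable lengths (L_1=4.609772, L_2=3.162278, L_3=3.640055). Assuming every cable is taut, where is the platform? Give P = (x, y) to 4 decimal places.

(5.0000, 1.5000)

each cable: (A_i−P)·(A_i−P) = L_i²; let c_i = ‖A_i‖²−L_i²
c_1 = 64.0000+25.0000−21.2500 = 67.7500
row 1: 0.0000x + 5.0000y = 7.5000  (c_2=60.2500)
row 2: 8.0000x + 0.0000y = 40.0000  (c_3=27.7500)
Cramer on rows 1–2 → x = 5.0000, y = 1.5000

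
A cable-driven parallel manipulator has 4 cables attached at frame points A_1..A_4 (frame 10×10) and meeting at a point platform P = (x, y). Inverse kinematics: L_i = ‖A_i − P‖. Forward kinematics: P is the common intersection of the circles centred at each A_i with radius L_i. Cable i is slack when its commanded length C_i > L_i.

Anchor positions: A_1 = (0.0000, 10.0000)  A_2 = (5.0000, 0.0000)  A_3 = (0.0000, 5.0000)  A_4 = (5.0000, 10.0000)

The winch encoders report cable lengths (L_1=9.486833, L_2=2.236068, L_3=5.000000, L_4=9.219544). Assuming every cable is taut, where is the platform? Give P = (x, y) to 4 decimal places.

(3.0000, 1.0000)

each cable: (A_i−P)·(A_i−P) = L_i²; let c_i = ‖A_i‖²−L_i²
c_1 = 0.0000+100.0000−90.0000 = 10.0000
row 1: -10.0000x + 20.0000y = -10.0000  (c_2=20.0000)
row 2: 0.0000x + 10.0000y = 10.0000  (c_3=0.0000)
row 3: -10.0000x + 0.0000y = -30.0000  (c_4=40.0000)
Cramer on rows 1–2 → x = 3.0000, y = 1.0000
check cable 4: ‖A_4−P‖² = 85.0000 ≈ L_4² = 85.0000 ✓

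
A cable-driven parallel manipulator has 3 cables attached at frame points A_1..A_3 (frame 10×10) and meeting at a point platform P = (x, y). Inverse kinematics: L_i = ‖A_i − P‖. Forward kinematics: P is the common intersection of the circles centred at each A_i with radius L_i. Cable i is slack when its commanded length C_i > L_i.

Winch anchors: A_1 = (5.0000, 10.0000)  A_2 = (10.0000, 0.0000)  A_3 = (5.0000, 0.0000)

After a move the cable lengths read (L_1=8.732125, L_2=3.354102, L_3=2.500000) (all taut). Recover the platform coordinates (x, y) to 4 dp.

(7.0000, 1.5000)

expand ‖A_i−P‖²=L_i² and subtract eq 1 (k_i ≔ ‖A_i‖²−L_i²)
k_1 = 25.0000+100.0000−76.2500 = 48.7500
eq1−eq2 → [-10.0000  20.0000]·P = -40.0000
eq1−eq3 → [0.0000  20.0000]·P = 30.0000
2×2 solve → P = (7.0000, 1.5000)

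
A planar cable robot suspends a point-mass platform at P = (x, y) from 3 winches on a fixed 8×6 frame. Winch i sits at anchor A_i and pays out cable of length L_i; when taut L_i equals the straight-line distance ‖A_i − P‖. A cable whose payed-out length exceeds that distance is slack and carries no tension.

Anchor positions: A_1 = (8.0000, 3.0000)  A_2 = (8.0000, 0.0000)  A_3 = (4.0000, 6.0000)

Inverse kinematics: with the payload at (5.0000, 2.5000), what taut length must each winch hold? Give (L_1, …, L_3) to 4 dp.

(3.0414, 3.9051, 3.6401)

L_1: Δ = A_1−P = (3.0000, 0.5000) → ‖Δ‖ = √9.2500 = 3.0414
L_2: Δ = A_2−P = (3.0000, -2.5000) → ‖Δ‖ = √15.2500 = 3.9051
L_3: Δ = A_3−P = (-1.0000, 3.5000) → ‖Δ‖ = √13.2500 = 3.6401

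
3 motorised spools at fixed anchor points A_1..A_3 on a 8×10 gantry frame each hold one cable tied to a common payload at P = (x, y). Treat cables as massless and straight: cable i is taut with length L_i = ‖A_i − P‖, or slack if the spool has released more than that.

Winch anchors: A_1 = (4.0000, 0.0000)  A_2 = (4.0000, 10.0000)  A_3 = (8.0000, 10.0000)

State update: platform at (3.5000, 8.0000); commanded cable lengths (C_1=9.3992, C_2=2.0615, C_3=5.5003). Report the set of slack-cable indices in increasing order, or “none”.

1, 3

cable 1: √((0.5000)²+(-8.0000)²)=8.0156, C_1=9.3992: slack
cable 2: √((0.5000)²+(2.0000)²)=2.0616, C_2=2.0615: taut
cable 3: √((4.5000)²+(2.0000)²)=4.9244, C_3=5.5003: slack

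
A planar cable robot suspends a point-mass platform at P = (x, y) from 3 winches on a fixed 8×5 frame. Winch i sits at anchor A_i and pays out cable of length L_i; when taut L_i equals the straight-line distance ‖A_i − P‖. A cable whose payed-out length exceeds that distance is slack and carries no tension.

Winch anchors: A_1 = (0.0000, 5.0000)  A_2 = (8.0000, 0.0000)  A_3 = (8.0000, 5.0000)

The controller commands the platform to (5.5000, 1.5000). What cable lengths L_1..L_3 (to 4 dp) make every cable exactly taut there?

(6.5192, 2.9155, 4.3012)

L_1 = √((0.0000−5.5000)² + (5.0000−1.5000)²) = 6.5192
L_2 = √((8.0000−5.5000)² + (0.0000−1.5000)²) = 2.9155
L_3 = √((8.0000−5.5000)² + (5.0000−1.5000)²) = 4.3012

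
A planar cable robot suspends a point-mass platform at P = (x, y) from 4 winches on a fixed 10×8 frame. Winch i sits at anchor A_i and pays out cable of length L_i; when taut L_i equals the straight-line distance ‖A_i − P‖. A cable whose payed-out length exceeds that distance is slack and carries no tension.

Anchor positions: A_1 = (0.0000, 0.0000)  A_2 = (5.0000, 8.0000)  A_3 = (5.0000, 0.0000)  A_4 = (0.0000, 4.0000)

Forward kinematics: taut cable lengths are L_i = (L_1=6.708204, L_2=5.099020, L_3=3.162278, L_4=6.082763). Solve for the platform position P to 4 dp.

each cable: (A_i−P)·(A_i−P) = L_i²; let q_i = ‖A_i‖²−L_i²
q_1 = 0.0000+0.0000−45.0000 = -45.0000
row 1: -10.0000x − 16.0000y = -108.0000  (q_2=63.0000)
row 2: -10.0000x + 0.0000y = -60.0000  (q_3=15.0000)
row 3: 0.0000x − 8.0000y = -24.0000  (q_4=-21.0000)
Cramer on rows 1–2 → x = 6.0000, y = 3.0000
check cable 4: ‖A_4−P‖² = 37.0000 ≈ L_4² = 37.0000 ✓

(6.0000, 3.0000)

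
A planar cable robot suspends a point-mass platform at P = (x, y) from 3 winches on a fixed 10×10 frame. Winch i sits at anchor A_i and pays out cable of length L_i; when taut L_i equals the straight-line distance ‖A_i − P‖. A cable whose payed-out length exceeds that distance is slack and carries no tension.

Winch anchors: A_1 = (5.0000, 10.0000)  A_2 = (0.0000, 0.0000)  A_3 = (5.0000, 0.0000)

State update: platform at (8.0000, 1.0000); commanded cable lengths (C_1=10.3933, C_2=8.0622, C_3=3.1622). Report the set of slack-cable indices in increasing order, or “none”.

1

cable 1: L_1 = ‖A_1−P‖ = 9.4868;  C_1 = 10.3933 → slack
cable 2: L_2 = ‖A_2−P‖ = 8.0623;  C_2 = 8.0622 → taut
cable 3: L_3 = ‖A_3−P‖ = 3.1623;  C_3 = 3.1622 → taut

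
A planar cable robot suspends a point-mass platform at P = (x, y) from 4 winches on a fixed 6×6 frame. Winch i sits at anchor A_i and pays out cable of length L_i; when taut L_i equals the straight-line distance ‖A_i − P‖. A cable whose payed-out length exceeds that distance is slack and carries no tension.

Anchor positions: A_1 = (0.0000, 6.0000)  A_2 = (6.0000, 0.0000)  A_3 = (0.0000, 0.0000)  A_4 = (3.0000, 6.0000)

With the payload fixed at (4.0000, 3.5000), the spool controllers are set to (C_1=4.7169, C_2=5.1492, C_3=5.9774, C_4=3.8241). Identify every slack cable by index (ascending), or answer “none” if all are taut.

2, 3, 4

cable 1: L_1 = ‖A_1−P‖ = 4.7170;  C_1 = 4.7169 → taut
cable 2: L_2 = ‖A_2−P‖ = 4.0311;  C_2 = 5.1492 → slack
cable 3: L_3 = ‖A_3−P‖ = 5.3151;  C_3 = 5.9774 → slack
cable 4: L_4 = ‖A_4−P‖ = 2.6926;  C_4 = 3.8241 → slack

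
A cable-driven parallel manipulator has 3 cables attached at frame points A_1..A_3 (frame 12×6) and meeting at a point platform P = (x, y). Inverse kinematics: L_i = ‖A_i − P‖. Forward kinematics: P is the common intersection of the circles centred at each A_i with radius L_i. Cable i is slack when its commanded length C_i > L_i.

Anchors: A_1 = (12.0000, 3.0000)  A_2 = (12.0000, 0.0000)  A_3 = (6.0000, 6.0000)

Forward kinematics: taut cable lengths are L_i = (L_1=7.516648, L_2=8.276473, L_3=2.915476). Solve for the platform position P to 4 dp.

(4.5000, 3.5000)

each cable: (A_i−P)·(A_i−P) = L_i²; let k_i = ‖A_i‖²−L_i²
k_1 = 144.0000+9.0000−56.5000 = 96.5000
row 1: 0.0000x + 6.0000y = 21.0000  (k_2=75.5000)
row 2: 12.0000x − 6.0000y = 33.0000  (k_3=63.5000)
Cramer on rows 1–2 → x = 4.5000, y = 3.5000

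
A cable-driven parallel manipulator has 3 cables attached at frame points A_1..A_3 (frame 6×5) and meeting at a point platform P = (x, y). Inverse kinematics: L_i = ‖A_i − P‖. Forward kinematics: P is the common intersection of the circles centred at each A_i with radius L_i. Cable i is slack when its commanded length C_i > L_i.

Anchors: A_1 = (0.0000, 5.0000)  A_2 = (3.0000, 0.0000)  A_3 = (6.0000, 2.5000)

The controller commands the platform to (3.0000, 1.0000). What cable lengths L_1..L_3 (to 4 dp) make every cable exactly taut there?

(5.0000, 1.0000, 3.3541)

L_1: Δ = A_1−P = (-3.0000, 4.0000) → ‖Δ‖ = √25.0000 = 5.0000
L_2: Δ = A_2−P = (0.0000, -1.0000) → ‖Δ‖ = √1.0000 = 1.0000
L_3: Δ = A_3−P = (3.0000, 1.5000) → ‖Δ‖ = √11.2500 = 3.3541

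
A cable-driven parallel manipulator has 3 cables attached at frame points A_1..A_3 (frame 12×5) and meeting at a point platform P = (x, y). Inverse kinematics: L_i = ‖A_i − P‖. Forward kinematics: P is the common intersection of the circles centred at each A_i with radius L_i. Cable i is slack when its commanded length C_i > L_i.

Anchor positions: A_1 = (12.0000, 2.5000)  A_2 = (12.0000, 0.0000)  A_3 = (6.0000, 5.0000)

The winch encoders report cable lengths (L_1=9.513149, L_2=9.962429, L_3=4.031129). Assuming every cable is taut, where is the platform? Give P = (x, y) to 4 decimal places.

expand ‖A_i−P‖²=L_i² and subtract eq 1 (k_i ≔ ‖A_i‖²−L_i²)
k_1 = 144.0000+6.2500−90.5000 = 59.7500
eq1−eq2 → [0.0000  5.0000]·P = 15.0000
eq1−eq3 → [12.0000  -5.0000]·P = 15.0000
2×2 solve → P = (2.5000, 3.0000)

(2.5000, 3.0000)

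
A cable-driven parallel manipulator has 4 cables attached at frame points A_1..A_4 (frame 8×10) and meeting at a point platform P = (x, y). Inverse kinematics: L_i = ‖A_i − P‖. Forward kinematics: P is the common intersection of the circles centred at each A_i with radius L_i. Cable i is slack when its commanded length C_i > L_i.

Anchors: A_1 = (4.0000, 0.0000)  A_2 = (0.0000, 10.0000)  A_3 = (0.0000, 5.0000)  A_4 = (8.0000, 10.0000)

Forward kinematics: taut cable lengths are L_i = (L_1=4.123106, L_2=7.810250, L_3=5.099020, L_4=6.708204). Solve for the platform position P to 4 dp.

(5.0000, 4.0000)

expand ‖A_i−P‖²=L_i² and subtract eq 1 (q_i ≔ ‖A_i‖²−L_i²)
q_1 = 16.0000+0.0000−17.0000 = -1.0000
eq1−eq2 → [8.0000  -20.0000]·P = -40.0000
eq1−eq3 → [8.0000  -10.0000]·P = 0.0000
eq1−eq4 → [-8.0000  -20.0000]·P = -120.0000
2×2 solve → P = (5.0000, 4.0000)
check cable 4: ‖A_4−P‖² = 45.0000 ≈ L_4² = 45.0000 ✓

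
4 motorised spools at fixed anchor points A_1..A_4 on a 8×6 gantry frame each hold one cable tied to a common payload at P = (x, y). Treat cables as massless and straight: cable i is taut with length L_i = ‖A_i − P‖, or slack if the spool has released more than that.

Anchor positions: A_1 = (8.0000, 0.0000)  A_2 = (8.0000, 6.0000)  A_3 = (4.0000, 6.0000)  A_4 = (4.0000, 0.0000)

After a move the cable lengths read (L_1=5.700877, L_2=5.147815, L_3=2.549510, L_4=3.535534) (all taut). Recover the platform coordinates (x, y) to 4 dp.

(3.5000, 3.5000)

each cable: (A_i−P)·(A_i−P) = L_i²; let c_i = ‖A_i‖²−L_i²
c_1 = 64.0000+0.0000−32.5000 = 31.5000
row 1: 0.0000x − 12.0000y = -42.0000  (c_2=73.5000)
row 2: 8.0000x − 12.0000y = -14.0000  (c_3=45.5000)
row 3: 8.0000x + 0.0000y = 28.0000  (c_4=3.5000)
Cramer on rows 1–2 → x = 3.5000, y = 3.5000
check cable 4: ‖A_4−P‖² = 12.5000 ≈ L_4² = 12.5000 ✓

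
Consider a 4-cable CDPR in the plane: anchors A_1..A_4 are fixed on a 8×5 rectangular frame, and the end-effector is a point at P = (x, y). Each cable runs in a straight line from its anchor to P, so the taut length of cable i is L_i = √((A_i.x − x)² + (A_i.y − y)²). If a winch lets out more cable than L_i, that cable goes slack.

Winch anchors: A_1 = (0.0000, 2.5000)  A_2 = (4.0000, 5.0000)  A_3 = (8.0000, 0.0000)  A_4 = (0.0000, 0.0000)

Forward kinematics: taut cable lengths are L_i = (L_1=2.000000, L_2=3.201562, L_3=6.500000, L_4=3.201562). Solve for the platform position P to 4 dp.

(2.0000, 2.5000)

circle eqns → linear via eq_j − eq_1; set q_j = A_j·A_j − L_j²
q_1 = 0.0000+6.2500−4.0000 = 2.2500
-8.0000·x − 5.0000·y = q_1−q_2 = -28.5000
-16.0000·x + 5.0000·y = q_1−q_3 = -19.5000
0.0000·x + 5.0000·y = q_1−q_4 = 12.5000
solve first two rows → x=2.0000, y=2.5000
check cable 4: ‖A_4−P‖² = 10.2500 ≈ L_4² = 10.2500 ✓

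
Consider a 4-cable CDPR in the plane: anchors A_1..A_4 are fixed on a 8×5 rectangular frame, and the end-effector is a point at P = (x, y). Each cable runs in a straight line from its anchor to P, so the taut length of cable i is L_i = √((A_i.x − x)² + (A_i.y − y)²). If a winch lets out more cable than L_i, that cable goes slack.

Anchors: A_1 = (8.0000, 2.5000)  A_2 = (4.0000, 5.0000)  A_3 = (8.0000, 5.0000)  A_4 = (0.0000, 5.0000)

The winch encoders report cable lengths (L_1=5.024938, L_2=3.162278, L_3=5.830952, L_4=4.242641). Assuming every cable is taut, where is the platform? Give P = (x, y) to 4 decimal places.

(3.0000, 2.0000)

expand ‖A_i−P‖²=L_i² and subtract eq 1 (k_i ≔ ‖A_i‖²−L_i²)
k_1 = 64.0000+6.2500−25.2500 = 45.0000
eq1−eq2 → [8.0000  -5.0000]·P = 14.0000
eq1−eq3 → [0.0000  -5.0000]·P = -10.0000
eq1−eq4 → [16.0000  -5.0000]·P = 38.0000
2×2 solve → P = (3.0000, 2.0000)
check cable 4: ‖A_4−P‖² = 18.0000 ≈ L_4² = 18.0000 ✓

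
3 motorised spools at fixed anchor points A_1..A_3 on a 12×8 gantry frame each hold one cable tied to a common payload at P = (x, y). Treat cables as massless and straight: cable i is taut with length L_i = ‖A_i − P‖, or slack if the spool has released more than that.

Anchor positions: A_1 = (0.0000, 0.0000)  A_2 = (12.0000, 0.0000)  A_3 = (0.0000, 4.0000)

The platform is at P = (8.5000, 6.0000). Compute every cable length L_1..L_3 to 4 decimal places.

(10.4043, 6.9462, 8.7321)

L_1 = √((0.0000−8.5000)² + (0.0000−6.0000)²) = 10.4043
L_2 = √((12.0000−8.5000)² + (0.0000−6.0000)²) = 6.9462
L_3 = √((0.0000−8.5000)² + (4.0000−6.0000)²) = 8.7321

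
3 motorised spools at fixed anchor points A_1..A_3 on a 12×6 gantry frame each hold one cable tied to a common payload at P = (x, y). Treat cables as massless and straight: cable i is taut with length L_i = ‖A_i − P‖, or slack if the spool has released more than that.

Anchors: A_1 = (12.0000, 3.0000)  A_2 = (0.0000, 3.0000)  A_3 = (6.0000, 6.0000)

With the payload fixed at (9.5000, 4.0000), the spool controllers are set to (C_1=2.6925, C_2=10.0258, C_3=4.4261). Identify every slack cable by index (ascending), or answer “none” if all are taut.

2, 3

cable 1: √((2.5000)²+(-1.0000)²)=2.6926, C_1=2.6925: taut
cable 2: √((-9.5000)²+(-1.0000)²)=9.5525, C_2=10.0258: slack
cable 3: √((-3.5000)²+(2.0000)²)=4.0311, C_3=4.4261: slack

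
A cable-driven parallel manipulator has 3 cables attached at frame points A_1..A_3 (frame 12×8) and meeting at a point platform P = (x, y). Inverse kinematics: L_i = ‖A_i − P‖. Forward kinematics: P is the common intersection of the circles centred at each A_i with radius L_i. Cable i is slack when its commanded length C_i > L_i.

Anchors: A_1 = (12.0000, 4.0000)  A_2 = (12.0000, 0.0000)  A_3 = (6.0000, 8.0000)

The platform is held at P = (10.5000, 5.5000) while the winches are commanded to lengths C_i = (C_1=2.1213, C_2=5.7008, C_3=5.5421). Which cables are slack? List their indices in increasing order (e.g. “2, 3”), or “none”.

3

cable 1: L_1 = ‖A_1−P‖ = 2.1213;  C_1 = 2.1213 → taut
cable 2: L_2 = ‖A_2−P‖ = 5.7009;  C_2 = 5.7008 → taut
cable 3: L_3 = ‖A_3−P‖ = 5.1478;  C_3 = 5.5421 → slack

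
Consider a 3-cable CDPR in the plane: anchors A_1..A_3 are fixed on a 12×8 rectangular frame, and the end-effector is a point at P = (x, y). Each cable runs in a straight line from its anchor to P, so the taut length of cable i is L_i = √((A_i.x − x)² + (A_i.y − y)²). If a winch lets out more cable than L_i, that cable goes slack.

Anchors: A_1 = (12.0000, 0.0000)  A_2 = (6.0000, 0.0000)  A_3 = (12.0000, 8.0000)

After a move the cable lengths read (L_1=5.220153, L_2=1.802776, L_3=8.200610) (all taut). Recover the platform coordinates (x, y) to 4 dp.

expand ‖A_i−P‖²=L_i² and subtract eq 1 (q_i ≔ ‖A_i‖²−L_i²)
q_1 = 144.0000+0.0000−27.2500 = 116.7500
eq1−eq2 → [12.0000  0.0000]·P = 84.0000
eq1−eq3 → [0.0000  -16.0000]·P = -24.0000
2×2 solve → P = (7.0000, 1.5000)

(7.0000, 1.5000)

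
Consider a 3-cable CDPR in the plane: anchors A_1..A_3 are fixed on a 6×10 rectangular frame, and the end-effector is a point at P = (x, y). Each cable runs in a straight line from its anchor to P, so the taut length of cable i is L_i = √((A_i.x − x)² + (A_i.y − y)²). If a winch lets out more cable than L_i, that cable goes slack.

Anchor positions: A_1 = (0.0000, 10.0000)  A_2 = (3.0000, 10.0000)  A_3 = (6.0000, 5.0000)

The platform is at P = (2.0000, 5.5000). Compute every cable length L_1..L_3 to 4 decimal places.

cable 1: Δx=-2.0000, Δy=4.5000; L_1 = √(Δx²+Δy²) = 4.9244
cable 2: Δx=1.0000, Δy=4.5000; L_2 = √(Δx²+Δy²) = 4.6098
cable 3: Δx=4.0000, Δy=-0.5000; L_3 = √(Δx²+Δy²) = 4.0311

(4.9244, 4.6098, 4.0311)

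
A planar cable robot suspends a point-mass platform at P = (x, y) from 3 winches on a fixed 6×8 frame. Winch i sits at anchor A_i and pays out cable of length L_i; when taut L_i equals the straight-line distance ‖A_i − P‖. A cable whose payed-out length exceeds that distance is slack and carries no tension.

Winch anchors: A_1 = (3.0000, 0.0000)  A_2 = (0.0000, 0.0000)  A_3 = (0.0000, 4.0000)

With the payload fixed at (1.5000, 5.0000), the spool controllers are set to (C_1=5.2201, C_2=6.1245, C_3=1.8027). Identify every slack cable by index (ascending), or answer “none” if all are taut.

2

cable 1: √((1.5000)²+(-5.0000)²)=5.2202, C_1=5.2201: taut
cable 2: √((-1.5000)²+(-5.0000)²)=5.2202, C_2=6.1245: slack
cable 3: √((-1.5000)²+(-1.0000)²)=1.8028, C_3=1.8027: taut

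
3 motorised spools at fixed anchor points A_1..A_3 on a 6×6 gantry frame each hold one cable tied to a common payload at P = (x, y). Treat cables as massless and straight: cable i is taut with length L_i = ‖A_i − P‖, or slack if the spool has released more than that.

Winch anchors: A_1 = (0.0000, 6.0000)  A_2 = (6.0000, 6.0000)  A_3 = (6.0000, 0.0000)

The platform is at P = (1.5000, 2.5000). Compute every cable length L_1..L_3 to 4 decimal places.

(3.8079, 5.7009, 5.1478)

L_1 = √((0.0000−1.5000)² + (6.0000−2.5000)²) = 3.8079
L_2 = √((6.0000−1.5000)² + (6.0000−2.5000)²) = 5.7009
L_3 = √((6.0000−1.5000)² + (0.0000−2.5000)²) = 5.1478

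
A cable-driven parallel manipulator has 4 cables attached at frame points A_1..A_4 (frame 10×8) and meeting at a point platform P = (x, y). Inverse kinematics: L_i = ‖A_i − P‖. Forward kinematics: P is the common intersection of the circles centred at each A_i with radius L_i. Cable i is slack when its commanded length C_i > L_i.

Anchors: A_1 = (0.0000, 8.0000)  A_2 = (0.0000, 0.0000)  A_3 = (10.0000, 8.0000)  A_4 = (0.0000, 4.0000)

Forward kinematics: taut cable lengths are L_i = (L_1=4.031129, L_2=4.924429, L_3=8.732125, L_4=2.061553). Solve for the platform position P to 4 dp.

(2.0000, 4.5000)

each cable: (A_i−P)·(A_i−P) = L_i²; let k_i = ‖A_i‖²−L_i²
k_1 = 0.0000+64.0000−16.2500 = 47.7500
row 1: 0.0000x + 16.0000y = 72.0000  (k_2=-24.2500)
row 2: -20.0000x + 0.0000y = -40.0000  (k_3=87.7500)
row 3: 0.0000x + 8.0000y = 36.0000  (k_4=11.7500)
Cramer on rows 1–2 → x = 2.0000, y = 4.5000
check cable 4: ‖A_4−P‖² = 4.2500 ≈ L_4² = 4.2500 ✓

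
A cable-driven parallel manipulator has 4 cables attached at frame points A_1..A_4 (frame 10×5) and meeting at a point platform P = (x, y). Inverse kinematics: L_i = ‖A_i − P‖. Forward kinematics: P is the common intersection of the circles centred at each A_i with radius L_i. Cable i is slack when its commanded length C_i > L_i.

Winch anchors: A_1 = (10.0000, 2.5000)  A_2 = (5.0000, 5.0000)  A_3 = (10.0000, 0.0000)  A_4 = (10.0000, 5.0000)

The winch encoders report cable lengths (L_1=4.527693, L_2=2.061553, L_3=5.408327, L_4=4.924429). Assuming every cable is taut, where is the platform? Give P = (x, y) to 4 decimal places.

expand ‖A_i−P‖²=L_i² and subtract eq 1 (c_i ≔ ‖A_i‖²−L_i²)
c_1 = 100.0000+6.2500−20.5000 = 85.7500
eq1−eq2 → [10.0000  -5.0000]·P = 40.0000
eq1−eq3 → [0.0000  5.0000]·P = 15.0000
eq1−eq4 → [0.0000  -5.0000]·P = -15.0000
2×2 solve → P = (5.5000, 3.0000)
check cable 4: ‖A_4−P‖² = 24.2500 ≈ L_4² = 24.2500 ✓

(5.5000, 3.0000)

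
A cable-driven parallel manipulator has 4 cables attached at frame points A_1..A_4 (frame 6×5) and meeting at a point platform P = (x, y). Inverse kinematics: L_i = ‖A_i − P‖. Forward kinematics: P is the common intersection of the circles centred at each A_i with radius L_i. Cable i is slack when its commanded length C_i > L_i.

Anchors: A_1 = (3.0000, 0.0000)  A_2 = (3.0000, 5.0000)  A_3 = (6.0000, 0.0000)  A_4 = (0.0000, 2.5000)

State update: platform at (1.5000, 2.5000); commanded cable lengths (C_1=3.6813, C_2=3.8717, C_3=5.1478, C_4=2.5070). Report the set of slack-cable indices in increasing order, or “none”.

1, 2, 4

i=1: geometric 2.9155 vs commanded 3.6813 ⇒ slack
i=2: geometric 2.9155 vs commanded 3.8717 ⇒ slack
i=3: geometric 5.1478 vs commanded 5.1478 ⇒ taut
i=4: geometric 1.5000 vs commanded 2.5070 ⇒ slack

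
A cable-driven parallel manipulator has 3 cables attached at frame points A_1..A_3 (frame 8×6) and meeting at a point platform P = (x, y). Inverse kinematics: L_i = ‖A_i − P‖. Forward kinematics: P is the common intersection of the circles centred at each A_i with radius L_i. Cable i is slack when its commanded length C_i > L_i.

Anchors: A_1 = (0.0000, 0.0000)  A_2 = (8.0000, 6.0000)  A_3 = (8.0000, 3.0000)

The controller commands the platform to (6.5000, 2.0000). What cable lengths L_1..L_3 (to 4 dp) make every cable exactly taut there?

cable 1: Δx=-6.5000, Δy=-2.0000; L_1 = √(Δx²+Δy²) = 6.8007
cable 2: Δx=1.5000, Δy=4.0000; L_2 = √(Δx²+Δy²) = 4.2720
cable 3: Δx=1.5000, Δy=1.0000; L_3 = √(Δx²+Δy²) = 1.8028

(6.8007, 4.2720, 1.8028)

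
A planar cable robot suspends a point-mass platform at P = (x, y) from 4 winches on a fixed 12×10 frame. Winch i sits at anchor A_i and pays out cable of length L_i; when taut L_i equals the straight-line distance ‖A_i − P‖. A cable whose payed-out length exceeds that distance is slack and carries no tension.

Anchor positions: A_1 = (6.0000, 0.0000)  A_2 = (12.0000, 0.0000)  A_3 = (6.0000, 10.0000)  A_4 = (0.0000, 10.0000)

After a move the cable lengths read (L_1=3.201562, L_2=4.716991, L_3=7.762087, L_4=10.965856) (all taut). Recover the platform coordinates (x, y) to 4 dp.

(8.0000, 2.5000)

circle eqns → linear via eq_j − eq_1; set c_j = A_j·A_j − L_j²
c_1 = 36.0000+0.0000−10.2500 = 25.7500
-12.0000·x + 0.0000·y = c_1−c_2 = -96.0000
0.0000·x − 20.0000·y = c_1−c_3 = -50.0000
12.0000·x − 20.0000·y = c_1−c_4 = 46.0000
solve first two rows → x=8.0000, y=2.5000
check cable 4: ‖A_4−P‖² = 120.2500 ≈ L_4² = 120.2500 ✓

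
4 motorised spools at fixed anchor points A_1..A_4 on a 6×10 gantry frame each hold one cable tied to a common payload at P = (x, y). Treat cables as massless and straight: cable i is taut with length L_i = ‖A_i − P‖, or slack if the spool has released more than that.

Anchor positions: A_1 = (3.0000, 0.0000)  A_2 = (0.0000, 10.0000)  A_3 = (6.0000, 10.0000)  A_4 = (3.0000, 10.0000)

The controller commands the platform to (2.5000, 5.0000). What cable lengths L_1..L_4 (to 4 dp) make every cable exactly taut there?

cable 1: Δx=0.5000, Δy=-5.0000; L_1 = √(Δx²+Δy²) = 5.0249
cable 2: Δx=-2.5000, Δy=5.0000; L_2 = √(Δx²+Δy²) = 5.5902
cable 3: Δx=3.5000, Δy=5.0000; L_3 = √(Δx²+Δy²) = 6.1033
cable 4: Δx=0.5000, Δy=5.0000; L_4 = √(Δx²+Δy²) = 5.0249

(5.0249, 5.5902, 6.1033, 5.0249)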